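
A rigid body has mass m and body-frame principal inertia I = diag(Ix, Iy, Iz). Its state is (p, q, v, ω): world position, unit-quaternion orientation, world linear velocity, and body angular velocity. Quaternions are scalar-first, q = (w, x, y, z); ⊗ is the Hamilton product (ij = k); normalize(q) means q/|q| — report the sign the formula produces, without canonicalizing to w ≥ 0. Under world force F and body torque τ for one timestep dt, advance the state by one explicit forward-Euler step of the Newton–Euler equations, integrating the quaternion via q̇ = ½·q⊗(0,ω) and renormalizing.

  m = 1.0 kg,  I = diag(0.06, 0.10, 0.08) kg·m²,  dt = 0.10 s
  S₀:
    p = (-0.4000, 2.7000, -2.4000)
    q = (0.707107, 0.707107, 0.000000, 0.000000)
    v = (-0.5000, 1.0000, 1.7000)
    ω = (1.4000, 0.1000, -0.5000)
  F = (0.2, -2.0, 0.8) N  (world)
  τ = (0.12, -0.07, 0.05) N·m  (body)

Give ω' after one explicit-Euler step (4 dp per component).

ω' = (1.5983, 0.0160, -0.4445)

precession coupling ω×(Iω) = (0.0010, 0.0140, 0.0056)
angular accel α = (1.9833, -0.8400, 0.5550)
ω' = ω + α·dt = (1.5983, 0.0160, -0.4445)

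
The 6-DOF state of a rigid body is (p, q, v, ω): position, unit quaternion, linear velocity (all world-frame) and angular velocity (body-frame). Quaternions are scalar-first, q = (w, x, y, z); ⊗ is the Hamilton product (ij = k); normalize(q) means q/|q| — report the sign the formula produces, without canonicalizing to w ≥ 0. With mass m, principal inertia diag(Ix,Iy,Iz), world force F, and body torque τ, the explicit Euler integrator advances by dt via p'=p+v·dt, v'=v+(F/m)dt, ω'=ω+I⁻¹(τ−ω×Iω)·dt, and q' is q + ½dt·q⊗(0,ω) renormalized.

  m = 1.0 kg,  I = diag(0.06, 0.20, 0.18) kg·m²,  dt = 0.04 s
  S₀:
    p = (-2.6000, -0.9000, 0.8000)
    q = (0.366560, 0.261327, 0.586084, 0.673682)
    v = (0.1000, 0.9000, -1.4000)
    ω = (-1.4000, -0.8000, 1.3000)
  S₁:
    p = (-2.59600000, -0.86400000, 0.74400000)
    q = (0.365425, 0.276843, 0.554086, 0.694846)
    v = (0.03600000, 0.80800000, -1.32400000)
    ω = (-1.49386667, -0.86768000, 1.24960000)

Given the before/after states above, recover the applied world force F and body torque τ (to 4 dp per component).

F = (-1.6000, -2.3000, 1.9000)
τ = (-0.1200, -0.1200, -0.0700)

rate change Δω = (-0.09386667, -0.06768000, -0.05040000)
applied torque τ = (-0.1200, -0.1200, -0.0700)
velocity change Δv = (-0.06400000, -0.09200000, 0.07600000)
F = m·Δv/dt = (-1.6000, -2.3000, 1.9000)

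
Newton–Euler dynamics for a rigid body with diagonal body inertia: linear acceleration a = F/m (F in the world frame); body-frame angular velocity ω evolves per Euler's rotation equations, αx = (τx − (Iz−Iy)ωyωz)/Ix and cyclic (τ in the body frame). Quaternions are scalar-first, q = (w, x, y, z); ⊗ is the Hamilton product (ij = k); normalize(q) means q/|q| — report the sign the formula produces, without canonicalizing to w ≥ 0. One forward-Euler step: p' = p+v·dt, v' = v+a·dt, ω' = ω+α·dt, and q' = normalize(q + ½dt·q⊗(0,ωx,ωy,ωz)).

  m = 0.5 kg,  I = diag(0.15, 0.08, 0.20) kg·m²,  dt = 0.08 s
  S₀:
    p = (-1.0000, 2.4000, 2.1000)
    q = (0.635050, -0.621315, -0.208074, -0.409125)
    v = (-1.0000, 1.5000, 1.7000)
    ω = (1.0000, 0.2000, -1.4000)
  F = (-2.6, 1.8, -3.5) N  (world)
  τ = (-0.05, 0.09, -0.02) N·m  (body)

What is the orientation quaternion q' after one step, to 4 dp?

q' = (0.6371, -0.5796, -0.2535, -0.4403)

q⊗(0,ω) = (0.0901548, 1.0081786, -1.1519560, -0.8052590)
q + ½dt·q⊗(0,ω), renormalized = (0.6371, -0.5796, -0.2535, -0.4403)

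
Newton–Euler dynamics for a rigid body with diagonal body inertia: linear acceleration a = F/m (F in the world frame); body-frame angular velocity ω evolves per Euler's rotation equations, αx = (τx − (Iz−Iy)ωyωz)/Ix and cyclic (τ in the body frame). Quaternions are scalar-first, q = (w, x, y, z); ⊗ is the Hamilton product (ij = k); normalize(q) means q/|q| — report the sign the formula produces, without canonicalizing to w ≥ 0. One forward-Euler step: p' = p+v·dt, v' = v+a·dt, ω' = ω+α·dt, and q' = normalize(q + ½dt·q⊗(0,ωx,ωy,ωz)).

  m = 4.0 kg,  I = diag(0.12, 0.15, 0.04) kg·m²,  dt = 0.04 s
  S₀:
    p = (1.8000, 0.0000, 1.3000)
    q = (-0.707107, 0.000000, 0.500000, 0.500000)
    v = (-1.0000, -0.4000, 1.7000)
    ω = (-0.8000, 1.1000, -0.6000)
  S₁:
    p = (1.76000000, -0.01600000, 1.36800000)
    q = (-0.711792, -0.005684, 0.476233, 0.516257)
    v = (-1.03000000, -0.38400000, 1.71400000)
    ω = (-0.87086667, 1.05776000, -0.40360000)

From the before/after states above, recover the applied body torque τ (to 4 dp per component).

rate change Δω = (-0.07086667, -0.04224000, 0.19640000)
ω₀×(Iω₀) = (0.0726, 0.0384, -0.0264)
I·α + gyro = (-0.1400, -0.1200, 0.1700)

τ = (-0.1400, -0.1200, 0.1700)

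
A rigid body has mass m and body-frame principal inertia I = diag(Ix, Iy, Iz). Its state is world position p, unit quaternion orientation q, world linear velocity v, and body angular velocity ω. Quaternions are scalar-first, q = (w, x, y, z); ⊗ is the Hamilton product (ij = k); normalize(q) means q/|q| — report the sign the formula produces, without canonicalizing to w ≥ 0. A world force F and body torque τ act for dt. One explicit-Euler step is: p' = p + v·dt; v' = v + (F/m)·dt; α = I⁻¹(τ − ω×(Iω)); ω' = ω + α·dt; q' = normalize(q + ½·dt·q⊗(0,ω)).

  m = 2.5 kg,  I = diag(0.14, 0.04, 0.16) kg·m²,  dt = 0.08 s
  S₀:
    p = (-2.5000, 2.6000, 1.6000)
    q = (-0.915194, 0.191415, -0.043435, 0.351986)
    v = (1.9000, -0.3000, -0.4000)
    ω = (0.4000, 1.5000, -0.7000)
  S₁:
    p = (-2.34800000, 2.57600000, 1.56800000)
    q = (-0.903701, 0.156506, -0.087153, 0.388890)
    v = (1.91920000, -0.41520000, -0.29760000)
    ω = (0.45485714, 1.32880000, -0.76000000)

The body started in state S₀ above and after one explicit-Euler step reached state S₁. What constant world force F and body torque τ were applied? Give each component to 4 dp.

velocity change Δv = (0.01920000, -0.11520000, 0.10240000)
m·(v₁−v₀)/dt = (0.6000, -3.6000, 3.2000)
Δω = ω₁−ω₀ = (0.05485714, -0.17120000, -0.06000000)
I·α + gyro = (-0.0300, -0.0800, -0.1800)

F = (0.6000, -3.6000, 3.2000)
τ = (-0.0300, -0.0800, -0.1800)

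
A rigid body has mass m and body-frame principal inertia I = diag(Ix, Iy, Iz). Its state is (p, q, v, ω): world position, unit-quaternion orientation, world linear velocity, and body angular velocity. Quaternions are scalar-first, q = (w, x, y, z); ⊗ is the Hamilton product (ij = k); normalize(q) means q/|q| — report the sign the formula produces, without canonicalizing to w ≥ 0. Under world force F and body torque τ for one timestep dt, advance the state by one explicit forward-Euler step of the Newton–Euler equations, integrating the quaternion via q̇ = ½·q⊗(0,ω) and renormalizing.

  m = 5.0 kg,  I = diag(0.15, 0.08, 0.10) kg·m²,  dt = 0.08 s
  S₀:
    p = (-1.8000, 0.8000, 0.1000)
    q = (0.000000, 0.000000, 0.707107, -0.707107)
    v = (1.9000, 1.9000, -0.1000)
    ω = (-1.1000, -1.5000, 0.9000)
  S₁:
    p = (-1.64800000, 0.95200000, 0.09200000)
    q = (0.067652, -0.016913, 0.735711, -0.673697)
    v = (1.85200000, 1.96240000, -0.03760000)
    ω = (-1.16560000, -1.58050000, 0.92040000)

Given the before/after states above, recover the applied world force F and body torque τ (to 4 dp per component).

F = (-3.0000, 3.9000, 3.9000)
τ = (-0.1500, -0.1300, -0.0900)

Δω = ω₁−ω₀ = (-0.06560000, -0.08050000, 0.02040000)
ω₀×(Iω₀) = (-0.0270, -0.0495, -0.1155)
I·α + gyro = (-0.1500, -0.1300, -0.0900)
Δv = v₁−v₀ = (-0.04800000, 0.06240000, 0.06240000)
applied force F = (-3.0000, 3.9000, 3.9000)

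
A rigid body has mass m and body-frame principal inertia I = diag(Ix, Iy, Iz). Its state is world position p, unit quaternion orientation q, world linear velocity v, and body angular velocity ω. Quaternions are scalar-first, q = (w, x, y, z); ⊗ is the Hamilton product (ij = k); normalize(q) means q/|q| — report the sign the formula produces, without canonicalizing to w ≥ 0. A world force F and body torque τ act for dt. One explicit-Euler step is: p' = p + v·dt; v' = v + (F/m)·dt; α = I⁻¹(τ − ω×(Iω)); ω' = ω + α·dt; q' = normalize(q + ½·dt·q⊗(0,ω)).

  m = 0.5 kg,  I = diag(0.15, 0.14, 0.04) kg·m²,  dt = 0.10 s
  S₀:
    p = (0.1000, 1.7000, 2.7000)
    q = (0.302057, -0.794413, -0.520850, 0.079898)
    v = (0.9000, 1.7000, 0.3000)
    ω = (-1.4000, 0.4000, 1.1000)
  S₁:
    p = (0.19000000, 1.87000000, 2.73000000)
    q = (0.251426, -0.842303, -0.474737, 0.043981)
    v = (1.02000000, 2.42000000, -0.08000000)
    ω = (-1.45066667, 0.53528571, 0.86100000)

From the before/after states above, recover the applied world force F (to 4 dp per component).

Δv = v₁−v₀ = (0.12000000, 0.72000000, -0.38000000)
F = m·Δv/dt = (0.6000, 3.6000, -1.9000)

F = (0.6000, 3.6000, -1.9000)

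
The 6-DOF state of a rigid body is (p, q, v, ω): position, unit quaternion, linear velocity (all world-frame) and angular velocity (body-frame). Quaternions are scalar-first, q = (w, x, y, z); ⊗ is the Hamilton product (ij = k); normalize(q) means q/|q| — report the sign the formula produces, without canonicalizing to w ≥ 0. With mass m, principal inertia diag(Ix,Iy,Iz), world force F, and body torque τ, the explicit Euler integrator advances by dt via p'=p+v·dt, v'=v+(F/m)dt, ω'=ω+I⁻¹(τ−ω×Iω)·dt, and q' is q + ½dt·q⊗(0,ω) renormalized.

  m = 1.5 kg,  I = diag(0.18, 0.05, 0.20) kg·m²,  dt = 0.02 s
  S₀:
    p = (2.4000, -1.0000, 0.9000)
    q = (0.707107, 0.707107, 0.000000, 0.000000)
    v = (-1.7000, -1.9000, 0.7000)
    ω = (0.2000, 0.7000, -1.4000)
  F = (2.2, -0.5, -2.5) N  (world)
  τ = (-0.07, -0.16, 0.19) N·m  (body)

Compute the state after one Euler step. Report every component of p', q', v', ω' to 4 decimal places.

p' = (2.3660, -1.0380, 0.9140)
q' = (0.7056, 0.7084, 0.0148, -0.0049)
v' = (-1.6707, -1.9067, 0.6667)
ω' = (0.2086, 0.6338, -1.3792)

p + v·dt = (2.3660, -1.0380, 0.9140)
v + (F/m)dt = (-1.6707, -1.9067, 0.6667)
ω×(Iω) gyroscopic = (-0.1470, 0.0056, -0.0182)
(τ − ω×Iω)/I = (0.4278, -3.3120, 1.0410)
ω + α·dt = (0.2086, 0.6338, -1.3792)
Hamilton product q⊗(0,ω) = (-0.1414214, 0.1414214, 1.4849247, -0.4949749)
q' = normalize(q + ½dt·q⊗(0,ω)) = (0.7056, 0.7084, 0.0148, -0.0049)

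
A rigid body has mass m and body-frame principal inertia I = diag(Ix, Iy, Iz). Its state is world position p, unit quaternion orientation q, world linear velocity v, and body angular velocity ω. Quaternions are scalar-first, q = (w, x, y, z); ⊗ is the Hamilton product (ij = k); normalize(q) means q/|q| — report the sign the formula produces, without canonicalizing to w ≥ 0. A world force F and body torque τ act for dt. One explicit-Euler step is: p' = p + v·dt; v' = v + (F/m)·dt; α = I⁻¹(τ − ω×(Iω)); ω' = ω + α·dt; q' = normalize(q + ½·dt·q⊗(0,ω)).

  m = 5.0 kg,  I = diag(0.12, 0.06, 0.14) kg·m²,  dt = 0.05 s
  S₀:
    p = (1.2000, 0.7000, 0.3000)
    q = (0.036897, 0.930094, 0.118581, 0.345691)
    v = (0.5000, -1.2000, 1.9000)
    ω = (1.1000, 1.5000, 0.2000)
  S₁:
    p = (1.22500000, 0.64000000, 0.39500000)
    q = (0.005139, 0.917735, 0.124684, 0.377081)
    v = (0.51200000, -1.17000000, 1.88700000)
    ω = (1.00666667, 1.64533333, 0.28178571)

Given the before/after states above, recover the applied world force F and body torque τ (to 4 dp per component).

velocity change Δv = (0.01200000, 0.03000000, -0.01300000)
applied force F = (1.2000, 3.0000, -1.3000)
rate change Δω = (-0.09333333, 0.14533333, 0.08178571)
applied torque τ = (-0.2000, 0.1700, 0.1300)

F = (1.2000, 3.0000, -1.3000)
τ = (-0.2000, 0.1700, 0.1300)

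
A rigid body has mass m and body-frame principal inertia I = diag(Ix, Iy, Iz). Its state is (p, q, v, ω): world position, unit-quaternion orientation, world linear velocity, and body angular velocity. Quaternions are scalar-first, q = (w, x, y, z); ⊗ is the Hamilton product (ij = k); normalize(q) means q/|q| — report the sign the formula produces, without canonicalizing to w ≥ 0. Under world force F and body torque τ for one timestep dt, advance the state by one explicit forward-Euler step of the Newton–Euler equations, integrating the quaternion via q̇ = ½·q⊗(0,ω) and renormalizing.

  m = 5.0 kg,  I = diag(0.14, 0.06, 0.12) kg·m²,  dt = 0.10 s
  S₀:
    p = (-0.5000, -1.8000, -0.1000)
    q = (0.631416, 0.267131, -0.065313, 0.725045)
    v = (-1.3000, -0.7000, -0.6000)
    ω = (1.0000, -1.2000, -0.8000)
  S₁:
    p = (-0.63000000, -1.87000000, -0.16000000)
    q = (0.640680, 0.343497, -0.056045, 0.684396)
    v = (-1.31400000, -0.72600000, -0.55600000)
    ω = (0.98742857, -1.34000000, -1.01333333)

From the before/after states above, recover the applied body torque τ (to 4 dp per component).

ω₁ − ω₀ = (-0.01257143, -0.14000000, -0.21333333)
gyro term ω₀×Iω₀ = (0.0576, -0.0160, 0.0960)
applied torque τ = (0.0400, -0.1000, -0.1600)

τ = (0.0400, -0.1000, -0.1600)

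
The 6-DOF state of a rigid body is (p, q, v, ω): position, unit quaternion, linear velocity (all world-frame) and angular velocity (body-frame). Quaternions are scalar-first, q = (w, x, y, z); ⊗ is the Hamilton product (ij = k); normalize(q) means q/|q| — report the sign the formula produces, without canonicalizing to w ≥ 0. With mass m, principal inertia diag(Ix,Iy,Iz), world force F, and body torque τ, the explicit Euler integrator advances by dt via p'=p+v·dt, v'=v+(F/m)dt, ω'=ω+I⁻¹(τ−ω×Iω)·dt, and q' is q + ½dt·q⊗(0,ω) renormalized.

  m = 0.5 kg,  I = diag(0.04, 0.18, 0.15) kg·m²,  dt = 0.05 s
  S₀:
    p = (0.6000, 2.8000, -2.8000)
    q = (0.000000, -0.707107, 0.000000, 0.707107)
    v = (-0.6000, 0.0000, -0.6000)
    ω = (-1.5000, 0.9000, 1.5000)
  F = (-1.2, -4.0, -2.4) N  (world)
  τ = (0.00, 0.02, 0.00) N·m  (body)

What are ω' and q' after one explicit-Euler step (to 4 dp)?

ω' = (-1.4494, 0.8368, 1.5630)
q' = (-0.0529, -0.7218, 0.0000, 0.6901)

precession coupling ω×(Iω) = (-0.0405, 0.2475, -0.1890)
(τ − ω×Iω)/I = (1.0125, -1.2639, 1.2600)
new body rate ω' = (-1.4494, 0.8368, 1.5630)
q⊗(0,ω) = (-2.1213210, -0.6363963, 0.0000000, -0.6363963)
updated quaternion q' = (-0.0529, -0.7218, 0.0000, 0.6901)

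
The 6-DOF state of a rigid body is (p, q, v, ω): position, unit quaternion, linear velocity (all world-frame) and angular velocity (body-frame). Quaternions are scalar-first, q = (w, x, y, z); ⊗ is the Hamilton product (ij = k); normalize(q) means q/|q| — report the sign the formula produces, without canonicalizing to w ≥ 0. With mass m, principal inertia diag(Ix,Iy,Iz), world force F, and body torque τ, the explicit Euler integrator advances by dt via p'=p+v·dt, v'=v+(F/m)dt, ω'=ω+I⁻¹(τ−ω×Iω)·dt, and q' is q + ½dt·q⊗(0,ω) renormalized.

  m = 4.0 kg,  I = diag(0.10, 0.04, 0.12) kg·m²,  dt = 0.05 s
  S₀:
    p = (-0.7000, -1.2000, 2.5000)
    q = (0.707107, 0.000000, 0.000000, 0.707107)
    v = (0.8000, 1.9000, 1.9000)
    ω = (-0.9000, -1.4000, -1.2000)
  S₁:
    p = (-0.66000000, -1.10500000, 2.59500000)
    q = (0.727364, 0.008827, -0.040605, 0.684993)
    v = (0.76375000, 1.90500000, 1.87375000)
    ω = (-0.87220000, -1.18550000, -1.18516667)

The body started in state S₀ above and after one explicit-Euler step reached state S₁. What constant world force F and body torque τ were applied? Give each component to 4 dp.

F = (-2.9000, 0.4000, -2.1000)
τ = (0.1900, 0.1500, -0.0400)

Δω = ω₁−ω₀ = (0.02780000, 0.21450000, 0.01483333)
gyro term ω₀×Iω₀ = (0.1344, -0.0216, -0.0756)
τ = I·(Δω/dt) + ω₀×(Iω₀) = (0.1900, 0.1500, -0.0400)
v₁ − v₀ = (-0.03625000, 0.00500000, -0.02625000)
applied force F = (-2.9000, 0.4000, -2.1000)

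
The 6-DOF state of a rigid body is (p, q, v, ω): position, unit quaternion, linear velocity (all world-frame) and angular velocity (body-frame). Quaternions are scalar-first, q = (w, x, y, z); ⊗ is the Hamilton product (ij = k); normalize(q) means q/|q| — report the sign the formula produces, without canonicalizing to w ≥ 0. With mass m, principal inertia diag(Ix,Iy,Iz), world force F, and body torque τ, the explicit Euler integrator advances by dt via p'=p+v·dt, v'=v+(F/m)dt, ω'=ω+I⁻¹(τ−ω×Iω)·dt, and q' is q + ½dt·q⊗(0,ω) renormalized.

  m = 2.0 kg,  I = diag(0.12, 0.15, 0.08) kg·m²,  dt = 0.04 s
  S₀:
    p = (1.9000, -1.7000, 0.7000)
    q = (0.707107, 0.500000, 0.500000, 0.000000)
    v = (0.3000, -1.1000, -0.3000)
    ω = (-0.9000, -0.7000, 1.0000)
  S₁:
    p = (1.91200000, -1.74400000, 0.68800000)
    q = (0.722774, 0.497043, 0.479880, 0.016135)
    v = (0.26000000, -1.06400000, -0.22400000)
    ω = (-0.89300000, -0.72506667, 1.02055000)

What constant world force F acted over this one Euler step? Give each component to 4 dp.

F = (-2.0000, 1.8000, 3.8000)

Δv = v₁−v₀ = (-0.04000000, 0.03600000, 0.07600000)
F = m·Δv/dt = (-2.0000, 1.8000, 3.8000)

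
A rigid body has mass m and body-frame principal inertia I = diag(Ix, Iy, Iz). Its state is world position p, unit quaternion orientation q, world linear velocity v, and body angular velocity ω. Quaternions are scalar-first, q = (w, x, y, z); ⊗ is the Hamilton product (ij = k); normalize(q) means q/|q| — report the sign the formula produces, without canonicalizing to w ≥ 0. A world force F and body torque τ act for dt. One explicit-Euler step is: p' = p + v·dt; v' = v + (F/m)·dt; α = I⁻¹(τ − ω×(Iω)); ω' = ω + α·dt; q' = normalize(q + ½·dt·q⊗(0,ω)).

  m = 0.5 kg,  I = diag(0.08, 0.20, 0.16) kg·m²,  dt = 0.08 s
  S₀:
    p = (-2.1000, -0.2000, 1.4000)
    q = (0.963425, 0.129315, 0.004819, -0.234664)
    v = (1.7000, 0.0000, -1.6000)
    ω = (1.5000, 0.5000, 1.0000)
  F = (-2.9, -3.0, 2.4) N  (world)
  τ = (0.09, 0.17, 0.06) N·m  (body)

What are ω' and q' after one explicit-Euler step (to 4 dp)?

gyro term ω×Iω = (-0.0200, -0.1200, 0.0900)
(τ − ω×Iω)/I = (1.3750, 1.4500, -0.1875)
ω + α·dt = (1.6100, 0.6160, 0.9850)
Hamilton product q⊗(0,ω) = (0.0382820, 1.5672885, 0.0004015, 1.0208540)
q' = normalize(q + ½dt·q⊗(0,ω)) = (0.9623, 0.1915, 0.0048, -0.1933)

ω' = (1.6100, 0.6160, 0.9850)
q' = (0.9623, 0.1915, 0.0048, -0.1933)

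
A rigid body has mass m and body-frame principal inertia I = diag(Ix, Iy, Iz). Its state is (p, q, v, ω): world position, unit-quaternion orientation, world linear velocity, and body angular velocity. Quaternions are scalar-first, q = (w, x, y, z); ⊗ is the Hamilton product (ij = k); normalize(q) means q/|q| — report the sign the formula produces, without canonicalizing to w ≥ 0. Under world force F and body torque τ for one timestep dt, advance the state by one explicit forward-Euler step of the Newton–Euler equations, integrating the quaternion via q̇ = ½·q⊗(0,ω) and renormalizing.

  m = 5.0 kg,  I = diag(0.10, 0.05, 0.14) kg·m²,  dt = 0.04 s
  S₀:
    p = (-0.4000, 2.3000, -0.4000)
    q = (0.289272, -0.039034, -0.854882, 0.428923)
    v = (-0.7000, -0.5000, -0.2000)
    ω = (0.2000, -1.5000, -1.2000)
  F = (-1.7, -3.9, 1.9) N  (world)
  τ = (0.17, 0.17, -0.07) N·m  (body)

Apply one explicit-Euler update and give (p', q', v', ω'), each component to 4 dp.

p' = (-0.4280, 2.2800, -0.4080)
q' = (0.2739, -0.0045, -0.8621, 0.4263)
v' = (-0.7136, -0.5312, -0.1848)
ω' = (0.2032, -1.3717, -1.2243)

a = (-0.3400, -0.7800, 0.3800)
p' = p + v·dt = (-0.4280, 2.2800, -0.4080)
new velocity v' = (-0.7136, -0.5312, -0.1848)
precession coupling ω×(Iω) = (0.1620, 0.0096, 0.0150)
α = I⁻¹(τ − ω×Iω) = (0.0800, 3.2080, -0.6071)
ω + α·dt = (0.2032, -1.3717, -1.2243)
Hamilton product q⊗(0,ω) = (-0.7598086, 1.7270973, -0.3949642, -0.1175990)
q' = normalize(q + ½dt·q⊗(0,ω)) = (0.2739, -0.0045, -0.8621, 0.4263)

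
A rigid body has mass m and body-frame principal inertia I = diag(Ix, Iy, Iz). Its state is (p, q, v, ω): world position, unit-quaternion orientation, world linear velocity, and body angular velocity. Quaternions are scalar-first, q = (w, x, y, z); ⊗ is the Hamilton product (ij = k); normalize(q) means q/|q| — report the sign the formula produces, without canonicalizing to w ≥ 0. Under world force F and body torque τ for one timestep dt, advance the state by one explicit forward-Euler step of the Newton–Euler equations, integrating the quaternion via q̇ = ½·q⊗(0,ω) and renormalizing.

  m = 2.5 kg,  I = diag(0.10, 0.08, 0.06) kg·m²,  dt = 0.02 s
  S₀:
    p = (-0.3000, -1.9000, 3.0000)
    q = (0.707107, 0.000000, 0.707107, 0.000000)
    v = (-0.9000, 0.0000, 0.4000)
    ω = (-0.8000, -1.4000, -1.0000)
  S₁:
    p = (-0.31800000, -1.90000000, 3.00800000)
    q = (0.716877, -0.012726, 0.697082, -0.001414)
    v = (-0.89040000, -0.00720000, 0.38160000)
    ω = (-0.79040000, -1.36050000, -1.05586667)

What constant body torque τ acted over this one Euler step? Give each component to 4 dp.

ω₁ − ω₀ = (0.00960000, 0.03950000, -0.05586667)
τ = I·(Δω/dt) + ω₀×(Iω₀) = (0.0200, 0.1900, -0.1900)

τ = (0.0200, 0.1900, -0.1900)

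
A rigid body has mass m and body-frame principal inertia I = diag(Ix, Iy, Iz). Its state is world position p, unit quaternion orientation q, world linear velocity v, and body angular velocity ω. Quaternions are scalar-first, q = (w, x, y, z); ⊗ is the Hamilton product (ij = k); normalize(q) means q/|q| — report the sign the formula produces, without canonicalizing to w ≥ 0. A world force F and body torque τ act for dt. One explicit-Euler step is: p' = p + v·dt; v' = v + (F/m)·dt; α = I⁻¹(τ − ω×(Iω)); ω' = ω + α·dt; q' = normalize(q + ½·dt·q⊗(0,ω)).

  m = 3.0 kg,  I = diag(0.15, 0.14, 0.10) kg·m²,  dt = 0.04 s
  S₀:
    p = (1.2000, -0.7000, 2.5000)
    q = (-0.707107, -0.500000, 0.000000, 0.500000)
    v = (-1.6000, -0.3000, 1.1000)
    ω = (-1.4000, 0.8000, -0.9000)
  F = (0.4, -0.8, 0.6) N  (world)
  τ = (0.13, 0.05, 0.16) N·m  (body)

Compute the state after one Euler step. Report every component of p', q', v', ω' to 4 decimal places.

α = I⁻¹(τ − ω×Iω) = (0.6747, -0.0929, 1.4880)
ω' = ω + α·dt = (-1.3730, 0.7963, -0.8405)
q⊗(0,ω) = (-0.2500000, 0.5899498, -1.7156856, 0.2363963)
q + ½dt·q⊗(0,ω), renormalized = (-0.7116, -0.4879, -0.0343, 0.5044)
a = F/m = (0.1333, -0.2667, 0.2000)
new position p' = (1.1360, -0.7120, 2.5440)
v + (F/m)dt = (-1.5947, -0.3107, 1.1080)

p' = (1.1360, -0.7120, 2.5440)
q' = (-0.7116, -0.4879, -0.0343, 0.5044)
v' = (-1.5947, -0.3107, 1.1080)
ω' = (-1.3730, 0.7963, -0.8405)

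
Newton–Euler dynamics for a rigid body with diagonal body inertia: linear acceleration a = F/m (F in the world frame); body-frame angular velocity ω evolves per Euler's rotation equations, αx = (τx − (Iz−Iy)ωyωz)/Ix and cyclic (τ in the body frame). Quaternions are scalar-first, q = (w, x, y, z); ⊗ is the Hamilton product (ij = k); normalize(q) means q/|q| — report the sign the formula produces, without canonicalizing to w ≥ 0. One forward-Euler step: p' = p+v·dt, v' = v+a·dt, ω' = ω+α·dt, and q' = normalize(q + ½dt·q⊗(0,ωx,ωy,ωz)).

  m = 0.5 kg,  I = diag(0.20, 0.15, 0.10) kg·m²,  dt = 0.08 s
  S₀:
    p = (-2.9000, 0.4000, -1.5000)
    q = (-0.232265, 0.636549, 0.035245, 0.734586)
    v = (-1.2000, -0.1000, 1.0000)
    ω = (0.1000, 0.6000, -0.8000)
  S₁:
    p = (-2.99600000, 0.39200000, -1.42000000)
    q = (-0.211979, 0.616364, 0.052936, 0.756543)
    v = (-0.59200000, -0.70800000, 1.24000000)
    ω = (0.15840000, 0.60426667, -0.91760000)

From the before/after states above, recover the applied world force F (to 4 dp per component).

velocity change Δv = (0.60800000, -0.60800000, 0.24000000)
F = m·Δv/dt = (3.8000, -3.8000, 1.5000)

F = (3.8000, -3.8000, 1.5000)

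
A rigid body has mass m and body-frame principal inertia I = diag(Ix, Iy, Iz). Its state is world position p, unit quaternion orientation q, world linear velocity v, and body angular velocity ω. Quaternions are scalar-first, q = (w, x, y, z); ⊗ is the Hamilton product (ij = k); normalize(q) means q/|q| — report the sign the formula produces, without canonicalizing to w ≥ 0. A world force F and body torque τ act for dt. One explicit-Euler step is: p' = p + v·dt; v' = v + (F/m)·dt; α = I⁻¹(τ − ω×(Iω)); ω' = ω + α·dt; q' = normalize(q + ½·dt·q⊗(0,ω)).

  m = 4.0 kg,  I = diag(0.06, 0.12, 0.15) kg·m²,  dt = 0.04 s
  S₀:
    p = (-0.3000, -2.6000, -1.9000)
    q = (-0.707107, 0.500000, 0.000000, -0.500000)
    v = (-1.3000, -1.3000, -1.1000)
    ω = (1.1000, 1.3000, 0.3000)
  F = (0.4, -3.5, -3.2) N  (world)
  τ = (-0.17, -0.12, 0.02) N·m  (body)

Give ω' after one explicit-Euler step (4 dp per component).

α = I⁻¹(τ − ω×Iω) = (-3.0283, -0.7525, -0.4387)
new body rate ω' = (0.9789, 1.2699, 0.2825)

ω' = (0.9789, 1.2699, 0.2825)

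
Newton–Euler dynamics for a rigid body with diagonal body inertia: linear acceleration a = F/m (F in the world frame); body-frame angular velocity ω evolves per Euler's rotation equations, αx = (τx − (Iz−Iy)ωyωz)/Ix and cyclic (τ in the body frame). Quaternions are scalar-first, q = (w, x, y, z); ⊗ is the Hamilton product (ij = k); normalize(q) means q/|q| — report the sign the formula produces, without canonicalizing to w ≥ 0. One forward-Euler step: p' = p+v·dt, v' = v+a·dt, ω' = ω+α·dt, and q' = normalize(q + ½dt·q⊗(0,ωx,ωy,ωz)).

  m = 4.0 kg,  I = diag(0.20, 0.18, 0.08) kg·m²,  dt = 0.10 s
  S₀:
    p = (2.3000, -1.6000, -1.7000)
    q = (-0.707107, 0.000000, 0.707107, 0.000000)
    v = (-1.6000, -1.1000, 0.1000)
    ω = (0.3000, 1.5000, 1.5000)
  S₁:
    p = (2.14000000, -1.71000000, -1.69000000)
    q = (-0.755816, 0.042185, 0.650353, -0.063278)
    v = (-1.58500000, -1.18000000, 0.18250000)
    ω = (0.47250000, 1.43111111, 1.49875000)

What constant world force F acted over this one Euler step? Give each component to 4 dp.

F = (0.6000, -3.2000, 3.3000)

Δv = v₁−v₀ = (0.01500000, -0.08000000, 0.08250000)
F = m·Δv/dt = (0.6000, -3.2000, 3.3000)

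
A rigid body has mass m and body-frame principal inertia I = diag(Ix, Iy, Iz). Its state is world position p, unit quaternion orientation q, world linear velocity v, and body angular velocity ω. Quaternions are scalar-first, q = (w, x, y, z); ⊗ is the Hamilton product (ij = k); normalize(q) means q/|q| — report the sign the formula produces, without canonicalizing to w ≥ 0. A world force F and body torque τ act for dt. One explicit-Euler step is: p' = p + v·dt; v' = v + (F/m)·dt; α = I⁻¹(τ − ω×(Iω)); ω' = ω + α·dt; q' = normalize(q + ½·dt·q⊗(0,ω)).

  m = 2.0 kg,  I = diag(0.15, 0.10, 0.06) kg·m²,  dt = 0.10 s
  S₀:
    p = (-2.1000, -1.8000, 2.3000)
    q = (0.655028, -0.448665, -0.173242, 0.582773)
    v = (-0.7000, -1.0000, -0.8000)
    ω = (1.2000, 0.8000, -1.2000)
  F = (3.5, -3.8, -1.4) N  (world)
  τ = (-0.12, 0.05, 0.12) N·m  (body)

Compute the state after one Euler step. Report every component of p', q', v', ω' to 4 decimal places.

(τ − ω×Iω)/I = (-1.0560, 1.7960, 2.8000)
ω' = ω + α·dt = (1.0944, 0.9796, -0.9200)
Hamilton product q⊗(0,ω) = (1.3763192, 0.5277056, 0.6849520, -0.9370752)
q' = normalize(q + ½dt·q⊗(0,ω)) = (0.7207, -0.4204, -0.1384, 0.5336)
a = F/m = (1.7500, -1.9000, -0.7000)
p + v·dt = (-2.1700, -1.9000, 2.2200)
new velocity v' = (-0.5250, -1.1900, -0.8700)

p' = (-2.1700, -1.9000, 2.2200)
q' = (0.7207, -0.4204, -0.1384, 0.5336)
v' = (-0.5250, -1.1900, -0.8700)
ω' = (1.0944, 0.9796, -0.9200)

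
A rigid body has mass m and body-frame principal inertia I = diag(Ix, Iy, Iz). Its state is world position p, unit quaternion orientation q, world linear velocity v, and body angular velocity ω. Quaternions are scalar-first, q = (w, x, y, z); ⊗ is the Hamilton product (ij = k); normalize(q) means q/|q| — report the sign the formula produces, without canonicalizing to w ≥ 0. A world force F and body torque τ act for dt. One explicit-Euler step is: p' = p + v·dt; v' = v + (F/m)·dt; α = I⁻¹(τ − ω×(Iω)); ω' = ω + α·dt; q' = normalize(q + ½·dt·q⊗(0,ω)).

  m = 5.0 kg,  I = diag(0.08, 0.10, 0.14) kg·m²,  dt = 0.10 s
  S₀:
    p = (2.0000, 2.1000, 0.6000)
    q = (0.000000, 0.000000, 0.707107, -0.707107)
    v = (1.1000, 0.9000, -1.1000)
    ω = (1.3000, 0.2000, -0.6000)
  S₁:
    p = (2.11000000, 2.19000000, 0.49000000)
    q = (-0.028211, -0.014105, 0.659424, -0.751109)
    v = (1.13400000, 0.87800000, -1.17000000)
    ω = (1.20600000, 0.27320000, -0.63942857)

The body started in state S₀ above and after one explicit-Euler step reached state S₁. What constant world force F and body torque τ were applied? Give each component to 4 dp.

F = (1.7000, -1.1000, -3.5000)
τ = (-0.0800, 0.1200, -0.0500)

Δω = ω₁−ω₀ = (-0.09400000, 0.07320000, -0.03942857)
I·α + gyro = (-0.0800, 0.1200, -0.0500)
v₁ − v₀ = (0.03400000, -0.02200000, -0.07000000)
F = m·Δv/dt = (1.7000, -1.1000, -3.5000)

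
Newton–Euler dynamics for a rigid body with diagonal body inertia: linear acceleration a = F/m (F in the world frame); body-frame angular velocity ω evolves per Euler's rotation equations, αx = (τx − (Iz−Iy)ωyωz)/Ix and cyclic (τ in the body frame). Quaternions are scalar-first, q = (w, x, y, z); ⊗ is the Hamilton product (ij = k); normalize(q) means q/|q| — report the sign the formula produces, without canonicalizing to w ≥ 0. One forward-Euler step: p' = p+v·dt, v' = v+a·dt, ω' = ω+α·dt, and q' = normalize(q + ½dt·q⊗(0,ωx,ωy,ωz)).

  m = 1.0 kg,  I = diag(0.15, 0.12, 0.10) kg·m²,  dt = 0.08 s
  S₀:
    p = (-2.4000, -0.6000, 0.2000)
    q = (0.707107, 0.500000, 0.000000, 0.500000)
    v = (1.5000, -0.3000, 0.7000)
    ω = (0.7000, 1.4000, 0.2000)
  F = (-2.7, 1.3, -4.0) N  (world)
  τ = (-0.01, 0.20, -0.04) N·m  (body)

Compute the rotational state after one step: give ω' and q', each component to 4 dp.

ω×(Iω) gyroscopic = (-0.0056, 0.0070, -0.0294)
(τ − ω×Iω)/I = (-0.0293, 1.6083, -0.1060)
ω' = ω + α·dt = (0.6977, 1.5287, 0.1915)
2q̇ = q⊗(0,ω) = (-0.4500000, -0.2050251, 1.2399498, 0.8414214)
q + ½dt·q⊗(0,ω), renormalized = (0.6877, 0.4908, 0.0495, 0.5326)

ω' = (0.6977, 1.5287, 0.1915)
q' = (0.6877, 0.4908, 0.0495, 0.5326)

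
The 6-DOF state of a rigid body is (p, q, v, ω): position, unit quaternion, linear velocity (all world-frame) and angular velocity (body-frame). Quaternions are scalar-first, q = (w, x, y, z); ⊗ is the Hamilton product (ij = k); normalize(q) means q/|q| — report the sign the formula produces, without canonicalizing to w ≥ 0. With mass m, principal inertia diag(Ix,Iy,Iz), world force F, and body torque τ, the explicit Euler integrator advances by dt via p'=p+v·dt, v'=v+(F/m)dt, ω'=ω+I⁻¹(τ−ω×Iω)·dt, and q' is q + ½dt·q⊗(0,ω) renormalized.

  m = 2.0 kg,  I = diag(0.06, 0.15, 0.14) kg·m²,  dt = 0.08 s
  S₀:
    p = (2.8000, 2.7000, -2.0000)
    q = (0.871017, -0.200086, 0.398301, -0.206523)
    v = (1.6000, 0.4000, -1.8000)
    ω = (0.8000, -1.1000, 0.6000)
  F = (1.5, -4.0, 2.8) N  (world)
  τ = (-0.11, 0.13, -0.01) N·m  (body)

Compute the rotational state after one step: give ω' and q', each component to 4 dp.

ω' = (0.6445, -1.0102, 0.6395)
q' = (0.8983, -0.1714, 0.3575, -0.1892)

gyro term ω×Iω = (0.0066, -0.0384, -0.0792)
α = I⁻¹(τ − ω×Iω) = (-1.9433, 1.1227, 0.4943)
ω + α·dt = (0.6445, -1.0102, 0.6395)
q⊗(0,ω) = (0.7221137, 0.7086189, -1.0032855, 0.4240640)
q' = normalize(q + ½dt·q⊗(0,ω)) = (0.8983, -0.1714, 0.3575, -0.1892)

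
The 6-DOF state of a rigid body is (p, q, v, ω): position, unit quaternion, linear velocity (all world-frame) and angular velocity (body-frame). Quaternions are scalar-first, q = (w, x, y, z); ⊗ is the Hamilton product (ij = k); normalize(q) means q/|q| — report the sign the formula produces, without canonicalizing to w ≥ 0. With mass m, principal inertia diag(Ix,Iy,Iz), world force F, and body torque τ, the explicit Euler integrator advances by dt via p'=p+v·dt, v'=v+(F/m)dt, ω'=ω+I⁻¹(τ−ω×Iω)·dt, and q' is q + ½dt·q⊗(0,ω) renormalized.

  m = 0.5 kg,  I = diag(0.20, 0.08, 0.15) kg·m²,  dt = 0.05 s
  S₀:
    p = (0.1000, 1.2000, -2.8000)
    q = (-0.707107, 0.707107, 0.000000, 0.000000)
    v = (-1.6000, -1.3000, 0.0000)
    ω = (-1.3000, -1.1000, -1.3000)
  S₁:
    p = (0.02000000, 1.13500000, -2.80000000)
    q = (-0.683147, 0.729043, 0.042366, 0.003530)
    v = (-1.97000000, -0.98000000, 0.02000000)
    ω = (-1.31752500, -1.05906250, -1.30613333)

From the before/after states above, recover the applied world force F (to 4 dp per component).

F = (-3.7000, 3.2000, 0.2000)

velocity change Δv = (-0.37000000, 0.32000000, 0.02000000)
applied force F = (-3.7000, 3.2000, 0.2000)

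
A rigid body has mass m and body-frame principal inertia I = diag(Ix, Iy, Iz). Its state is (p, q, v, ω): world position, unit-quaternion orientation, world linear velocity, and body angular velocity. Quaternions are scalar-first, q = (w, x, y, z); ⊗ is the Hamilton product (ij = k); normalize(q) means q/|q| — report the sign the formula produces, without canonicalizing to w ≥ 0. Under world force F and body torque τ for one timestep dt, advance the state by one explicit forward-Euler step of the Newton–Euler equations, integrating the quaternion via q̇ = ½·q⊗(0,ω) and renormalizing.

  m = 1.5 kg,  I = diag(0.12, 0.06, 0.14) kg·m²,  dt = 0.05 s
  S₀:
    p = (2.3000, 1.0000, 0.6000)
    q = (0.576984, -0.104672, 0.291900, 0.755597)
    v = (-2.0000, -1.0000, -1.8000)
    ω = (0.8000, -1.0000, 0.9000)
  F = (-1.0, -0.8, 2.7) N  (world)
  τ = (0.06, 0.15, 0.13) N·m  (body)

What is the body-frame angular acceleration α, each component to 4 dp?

α = (1.1000, 2.7400, 0.5857)

precession coupling ω×(Iω) = (-0.0720, -0.0144, 0.0480)
(τ − ω×Iω)/I = (1.1000, 2.7400, 0.5857)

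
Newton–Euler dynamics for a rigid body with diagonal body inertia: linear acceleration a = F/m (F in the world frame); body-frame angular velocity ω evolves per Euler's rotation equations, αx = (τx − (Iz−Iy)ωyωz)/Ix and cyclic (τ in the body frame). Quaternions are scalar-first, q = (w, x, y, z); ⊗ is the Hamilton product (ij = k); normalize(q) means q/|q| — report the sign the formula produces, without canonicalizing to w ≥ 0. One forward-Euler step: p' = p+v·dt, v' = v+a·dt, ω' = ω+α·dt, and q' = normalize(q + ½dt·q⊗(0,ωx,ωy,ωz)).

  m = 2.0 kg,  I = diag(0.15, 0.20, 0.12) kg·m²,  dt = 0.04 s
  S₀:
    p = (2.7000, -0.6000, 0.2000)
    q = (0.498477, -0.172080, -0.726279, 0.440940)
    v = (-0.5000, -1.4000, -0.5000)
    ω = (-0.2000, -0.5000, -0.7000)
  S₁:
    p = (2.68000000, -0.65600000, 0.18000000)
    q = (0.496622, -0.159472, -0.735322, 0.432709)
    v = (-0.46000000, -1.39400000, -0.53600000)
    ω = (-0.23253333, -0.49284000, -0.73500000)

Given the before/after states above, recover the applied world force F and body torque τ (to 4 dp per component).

velocity change Δv = (0.04000000, 0.00600000, -0.03600000)
F = m·Δv/dt = (2.0000, 0.3000, -1.8000)
Δω = ω₁−ω₀ = (-0.03253333, 0.00716000, -0.03500000)
τ = I·(Δω/dt) + ω₀×(Iω₀) = (-0.1500, 0.0400, -0.1000)

F = (2.0000, 0.3000, -1.8000)
τ = (-0.1500, 0.0400, -0.1000)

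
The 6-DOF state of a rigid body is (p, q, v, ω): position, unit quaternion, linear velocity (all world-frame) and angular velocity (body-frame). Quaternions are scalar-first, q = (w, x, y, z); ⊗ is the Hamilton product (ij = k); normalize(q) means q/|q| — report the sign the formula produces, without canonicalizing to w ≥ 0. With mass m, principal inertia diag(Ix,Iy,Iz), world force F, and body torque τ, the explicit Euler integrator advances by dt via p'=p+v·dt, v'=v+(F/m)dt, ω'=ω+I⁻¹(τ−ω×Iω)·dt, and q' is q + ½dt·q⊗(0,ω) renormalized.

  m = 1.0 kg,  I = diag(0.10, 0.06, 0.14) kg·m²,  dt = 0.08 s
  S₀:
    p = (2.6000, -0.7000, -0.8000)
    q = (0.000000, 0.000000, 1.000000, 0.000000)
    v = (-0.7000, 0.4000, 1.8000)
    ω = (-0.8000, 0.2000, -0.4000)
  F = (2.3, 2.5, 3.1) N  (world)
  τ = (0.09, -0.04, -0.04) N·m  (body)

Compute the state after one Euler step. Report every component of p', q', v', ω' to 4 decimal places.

(τ − ω×Iω)/I = (0.9640, -0.4533, -0.3314)
new body rate ω' = (-0.7229, 0.1637, -0.4265)
Hamilton product q⊗(0,ω) = (-0.2000000, -0.4000000, 0.0000000, 0.8000000)
q' = normalize(q + ½dt·q⊗(0,ω)) = (-0.0080, -0.0160, 0.9993, 0.0320)
a = F/m = (2.3000, 2.5000, 3.1000)
p + v·dt = (2.5440, -0.6680, -0.6560)
v' = v + a·dt = (-0.5160, 0.6000, 2.0480)

p' = (2.5440, -0.6680, -0.6560)
q' = (-0.0080, -0.0160, 0.9993, 0.0320)
v' = (-0.5160, 0.6000, 2.0480)
ω' = (-0.7229, 0.1637, -0.4265)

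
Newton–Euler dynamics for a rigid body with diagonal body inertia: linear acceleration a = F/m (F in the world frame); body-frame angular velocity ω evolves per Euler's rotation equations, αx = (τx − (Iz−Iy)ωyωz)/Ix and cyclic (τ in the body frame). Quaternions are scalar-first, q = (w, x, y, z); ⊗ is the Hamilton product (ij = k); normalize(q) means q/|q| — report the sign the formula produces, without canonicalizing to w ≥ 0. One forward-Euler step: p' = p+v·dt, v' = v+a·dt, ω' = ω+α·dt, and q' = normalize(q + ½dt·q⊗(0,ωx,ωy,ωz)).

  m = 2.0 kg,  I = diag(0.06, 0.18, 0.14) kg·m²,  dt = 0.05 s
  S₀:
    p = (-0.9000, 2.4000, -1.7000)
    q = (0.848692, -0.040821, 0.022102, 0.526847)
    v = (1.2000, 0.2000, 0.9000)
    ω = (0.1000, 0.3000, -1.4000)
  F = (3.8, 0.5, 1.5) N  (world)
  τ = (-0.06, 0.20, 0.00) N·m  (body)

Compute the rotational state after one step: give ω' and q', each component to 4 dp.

gyro term ω×Iω = (0.0168, 0.0112, 0.0036)
(τ − ω×Iω)/I = (-1.2800, 1.0489, -0.0257)
ω' = ω + α·dt = (0.0360, 0.3524, -1.4013)
Hamilton product q⊗(0,ω) = (0.7350373, -0.1041277, 0.2501429, -1.2026253)
q' = normalize(q + ½dt·q⊗(0,ω)) = (0.8665, -0.0434, 0.0283, 0.4965)

ω' = (0.0360, 0.3524, -1.4013)
q' = (0.8665, -0.0434, 0.0283, 0.4965)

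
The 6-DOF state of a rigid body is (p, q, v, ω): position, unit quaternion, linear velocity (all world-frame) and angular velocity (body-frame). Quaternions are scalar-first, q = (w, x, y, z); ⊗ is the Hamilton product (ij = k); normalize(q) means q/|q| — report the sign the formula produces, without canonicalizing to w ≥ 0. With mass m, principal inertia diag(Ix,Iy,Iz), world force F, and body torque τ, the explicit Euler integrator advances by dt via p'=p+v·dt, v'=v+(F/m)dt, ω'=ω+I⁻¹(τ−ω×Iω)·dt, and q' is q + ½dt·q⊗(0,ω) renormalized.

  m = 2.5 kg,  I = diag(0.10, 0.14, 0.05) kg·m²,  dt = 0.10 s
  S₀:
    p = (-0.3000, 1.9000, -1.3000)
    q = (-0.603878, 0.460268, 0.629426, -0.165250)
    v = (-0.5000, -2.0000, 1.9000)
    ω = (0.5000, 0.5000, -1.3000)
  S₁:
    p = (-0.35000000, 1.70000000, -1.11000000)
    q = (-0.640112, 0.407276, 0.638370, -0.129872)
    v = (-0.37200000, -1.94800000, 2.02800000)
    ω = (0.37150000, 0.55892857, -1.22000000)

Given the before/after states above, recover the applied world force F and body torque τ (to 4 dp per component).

F = (3.2000, 1.3000, 3.2000)
τ = (-0.0700, 0.0500, 0.0500)

v₁ − v₀ = (0.12800000, 0.05200000, 0.12800000)
F = m·Δv/dt = (3.2000, 1.3000, 3.2000)
Δω = ω₁−ω₀ = (-0.12850000, 0.05892857, 0.08000000)
precession coupling = (0.0585, -0.0325, 0.0100)
I·α + gyro = (-0.0700, 0.0500, 0.0500)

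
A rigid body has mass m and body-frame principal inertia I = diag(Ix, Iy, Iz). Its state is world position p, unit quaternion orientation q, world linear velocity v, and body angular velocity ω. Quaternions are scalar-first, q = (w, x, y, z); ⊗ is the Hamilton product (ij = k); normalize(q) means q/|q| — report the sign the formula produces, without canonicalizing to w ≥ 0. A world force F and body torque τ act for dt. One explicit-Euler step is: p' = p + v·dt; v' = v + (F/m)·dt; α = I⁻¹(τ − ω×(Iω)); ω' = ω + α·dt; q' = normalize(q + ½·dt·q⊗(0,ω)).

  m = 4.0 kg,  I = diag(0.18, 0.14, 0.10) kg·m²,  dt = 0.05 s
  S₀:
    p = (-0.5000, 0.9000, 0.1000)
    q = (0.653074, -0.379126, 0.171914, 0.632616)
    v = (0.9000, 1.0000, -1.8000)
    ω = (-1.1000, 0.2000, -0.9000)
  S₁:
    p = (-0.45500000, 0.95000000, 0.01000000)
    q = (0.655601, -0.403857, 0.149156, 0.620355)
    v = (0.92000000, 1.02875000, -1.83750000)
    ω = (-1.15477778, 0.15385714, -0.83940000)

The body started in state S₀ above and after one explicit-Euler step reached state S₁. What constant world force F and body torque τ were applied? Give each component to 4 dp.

F = (1.6000, 2.3000, -3.0000)
τ = (-0.1900, -0.0500, 0.1300)

rate change Δω = (-0.05477778, -0.04614286, 0.06060000)
ω₀×(Iω₀) = (0.0072, 0.0792, 0.0088)
τ = I·(Δω/dt) + ω₀×(Iω₀) = (-0.1900, -0.0500, 0.1300)
Δv = v₁−v₀ = (0.02000000, 0.02875000, -0.03750000)
m·(v₁−v₀)/dt = (1.6000, 2.3000, -3.0000)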